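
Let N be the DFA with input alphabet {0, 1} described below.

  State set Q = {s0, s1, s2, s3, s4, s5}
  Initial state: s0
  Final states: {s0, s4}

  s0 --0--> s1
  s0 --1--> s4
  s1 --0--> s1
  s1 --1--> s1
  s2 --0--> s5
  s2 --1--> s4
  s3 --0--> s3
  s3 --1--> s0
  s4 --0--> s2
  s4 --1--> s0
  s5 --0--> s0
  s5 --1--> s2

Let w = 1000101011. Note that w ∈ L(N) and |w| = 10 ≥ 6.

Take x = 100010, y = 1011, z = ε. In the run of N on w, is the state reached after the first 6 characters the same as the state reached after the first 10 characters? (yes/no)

State sequence: s0 -1-> s4 -0-> s2 -0-> s5 -0-> s0 -1-> s4 -0-> s2 -1-> s4 -0-> s2 -1-> s4 -1-> s0

After x (step 6): s2. After xy (step 10): s0.
They differ (s2 ≠ s0), so y is not a cycle from the state after x; this split is not the one the pumping-lemma construction produces, and pumping y need not keep the string in L(N).

no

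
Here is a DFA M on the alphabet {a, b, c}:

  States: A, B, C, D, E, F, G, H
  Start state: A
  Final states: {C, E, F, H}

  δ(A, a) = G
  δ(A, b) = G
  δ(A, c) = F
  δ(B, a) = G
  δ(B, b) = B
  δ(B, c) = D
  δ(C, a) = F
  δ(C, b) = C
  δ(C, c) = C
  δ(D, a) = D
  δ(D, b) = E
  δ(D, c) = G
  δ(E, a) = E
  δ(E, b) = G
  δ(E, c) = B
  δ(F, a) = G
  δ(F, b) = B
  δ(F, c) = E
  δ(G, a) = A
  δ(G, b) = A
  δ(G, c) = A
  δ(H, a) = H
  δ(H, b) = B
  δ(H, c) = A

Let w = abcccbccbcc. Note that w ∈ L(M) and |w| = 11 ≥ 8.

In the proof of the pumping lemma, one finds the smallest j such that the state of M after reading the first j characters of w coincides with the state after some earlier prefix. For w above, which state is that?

A

Run of M on w = a b c c c b c c b c c:
  step 0: A  (start)
  step 1: G  (read a: A→G)
  step 2: A  (read b: G→A)   ← first repeat (A seen earlier)
  step 3: F  (read c: A→F)
  step 4: E  (read c: F→E)
  step 5: B  (read c: E→B)
  step 6: B  (read b: B→B)
  step 7: D  (read c: B→D)
  step 8: G  (read c: D→G)
  step 9: A  (read b: G→A)
  step 10: F  (read c: A→F)
  step 11: E  (read c: F→E)

The earliest repeat is at step j = 2: M is in A, which it already visited at step i = 0.
With |Q| = 8, pigeonhole forces a state repeat no later than step 8; the substring read between the first and second visits to that state can be pumped.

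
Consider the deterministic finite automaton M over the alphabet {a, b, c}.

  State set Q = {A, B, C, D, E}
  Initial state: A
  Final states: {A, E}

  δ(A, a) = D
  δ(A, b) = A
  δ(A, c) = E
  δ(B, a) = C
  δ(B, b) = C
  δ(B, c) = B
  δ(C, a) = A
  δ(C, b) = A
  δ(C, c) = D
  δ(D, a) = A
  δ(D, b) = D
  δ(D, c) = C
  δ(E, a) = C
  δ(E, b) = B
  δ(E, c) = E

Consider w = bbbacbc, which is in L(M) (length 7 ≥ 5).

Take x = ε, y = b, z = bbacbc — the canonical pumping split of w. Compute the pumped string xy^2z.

bbbbacbc

xy^2z = ε·b·b·bbacbc = bbbbacbc.
Reading y = b takes M from A back to A, so after x·y·y the machine is still in A, and z then leads to the accepting state E. Hence bbbbacbc ∈ L(M).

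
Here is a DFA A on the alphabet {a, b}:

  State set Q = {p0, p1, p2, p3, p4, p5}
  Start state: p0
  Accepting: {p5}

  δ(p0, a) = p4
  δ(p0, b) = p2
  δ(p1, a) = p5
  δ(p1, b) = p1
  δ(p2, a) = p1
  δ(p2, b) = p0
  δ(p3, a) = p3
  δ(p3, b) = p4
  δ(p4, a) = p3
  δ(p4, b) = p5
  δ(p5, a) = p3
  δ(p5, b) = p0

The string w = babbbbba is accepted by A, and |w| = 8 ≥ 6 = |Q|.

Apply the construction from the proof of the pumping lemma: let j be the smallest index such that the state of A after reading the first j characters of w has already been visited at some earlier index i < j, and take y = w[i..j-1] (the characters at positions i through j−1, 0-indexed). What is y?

b

State sequence: p0 -b-> p2 -a-> p1 -b-> p1 -b-> p1 -b-> p1 -b-> p1 -b-> p1 -a-> p5
First repeat at step 3: p1 was already visited.

So i = 2, j = 3, giving x = w[0:2] = ba, y = w[2:3] = b, z = w[3:8] = bbbba.
Check: |xy| = 3 ≤ 6 and |y| = 1 ≥ 1. Reading y takes A from p1 back to p1, so every xyⁱz is accepted.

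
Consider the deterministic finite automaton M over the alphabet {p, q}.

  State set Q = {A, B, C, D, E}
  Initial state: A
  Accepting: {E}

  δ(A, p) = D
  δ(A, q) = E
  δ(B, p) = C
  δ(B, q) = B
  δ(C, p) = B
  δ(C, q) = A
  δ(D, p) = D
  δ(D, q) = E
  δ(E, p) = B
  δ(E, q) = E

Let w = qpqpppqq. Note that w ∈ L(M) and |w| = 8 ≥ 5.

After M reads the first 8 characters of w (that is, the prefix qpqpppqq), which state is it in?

E

Run of M on the first 8 characters of w = q p q p p p q q:
  step 0: A  (start)
  step 1: E  (read q: A→E)
  step 2: B  (read p: E→B)
  step 3: B  (read q: B→B)
  step 4: C  (read p: B→C)
  step 5: B  (read p: C→B)
  step 6: C  (read p: B→C)
  step 7: A  (read q: C→A)
  step 8: E  (read q: A→E)

After reading 8 characters, M is in state E.
(This kind of state-tracing is the core of the pumping-lemma construction: with 5 states, pigeonhole forces a repeat within the first 5 steps.)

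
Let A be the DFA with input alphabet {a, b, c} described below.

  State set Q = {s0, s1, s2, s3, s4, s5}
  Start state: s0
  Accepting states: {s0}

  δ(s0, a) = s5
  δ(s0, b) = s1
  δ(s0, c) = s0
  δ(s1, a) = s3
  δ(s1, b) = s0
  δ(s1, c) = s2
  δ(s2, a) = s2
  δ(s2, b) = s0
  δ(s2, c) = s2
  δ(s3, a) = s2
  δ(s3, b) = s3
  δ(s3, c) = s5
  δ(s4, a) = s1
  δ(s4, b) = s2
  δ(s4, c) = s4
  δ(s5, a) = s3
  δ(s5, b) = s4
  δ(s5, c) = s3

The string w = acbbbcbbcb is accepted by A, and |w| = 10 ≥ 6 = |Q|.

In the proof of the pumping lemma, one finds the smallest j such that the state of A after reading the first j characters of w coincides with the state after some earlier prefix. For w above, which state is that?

s3

State sequence: s0 -a-> s5 -c-> s3 -b-> s3 -b-> s3 -b-> s3 -c-> s5 -b-> s4 -b-> s2 -c-> s2 -b-> s0
First repeat at step 3: s3 was already visited.

The earliest repeat is at step j = 3: A is in s3, which it already visited at step i = 2.
The DFA has 6 states, so the proof of the pumping lemma guarantees a repeated state among the first 6+1 visited; the segment between the two visits is the pumpable y.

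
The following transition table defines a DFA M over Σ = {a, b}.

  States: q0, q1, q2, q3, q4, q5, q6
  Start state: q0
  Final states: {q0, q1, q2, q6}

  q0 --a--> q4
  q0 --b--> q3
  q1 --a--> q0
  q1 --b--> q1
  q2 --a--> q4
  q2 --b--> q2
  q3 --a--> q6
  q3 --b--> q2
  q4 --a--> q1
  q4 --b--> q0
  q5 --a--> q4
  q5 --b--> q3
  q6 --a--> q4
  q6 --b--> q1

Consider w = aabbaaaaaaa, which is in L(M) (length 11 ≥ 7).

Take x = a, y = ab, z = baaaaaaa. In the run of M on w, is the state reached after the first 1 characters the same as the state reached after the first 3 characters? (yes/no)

Run of M on the first 3 characters of w = a a b:
  step 0: q0  (start)
  step 1: q4  (read a: q0→q4)
  step 2: q1  (read a: q4→q1)
  step 3: q1  (read b: q1→q1)

After x (step 1): q4. After xy (step 3): q1.
They differ (q4 ≠ q1), so y is not a cycle from the state after x; this split is not the one the pumping-lemma construction produces, and pumping y need not keep the string in L(M).

no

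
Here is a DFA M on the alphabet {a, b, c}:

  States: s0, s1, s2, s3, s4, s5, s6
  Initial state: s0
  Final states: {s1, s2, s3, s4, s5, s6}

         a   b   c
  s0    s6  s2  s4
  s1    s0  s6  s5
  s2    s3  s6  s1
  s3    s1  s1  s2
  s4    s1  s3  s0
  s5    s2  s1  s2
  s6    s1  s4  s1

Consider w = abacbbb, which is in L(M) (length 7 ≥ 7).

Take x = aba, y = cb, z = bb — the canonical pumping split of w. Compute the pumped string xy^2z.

abacbcbbb

xy^2z = aba·cb·cb·bb = abacbcbbb.
Reading y = cb takes M from s1 back to s1, so after x·y·y the machine is still in s1, and z then leads to the accepting state s4. Hence abacbcbbb ∈ L(M).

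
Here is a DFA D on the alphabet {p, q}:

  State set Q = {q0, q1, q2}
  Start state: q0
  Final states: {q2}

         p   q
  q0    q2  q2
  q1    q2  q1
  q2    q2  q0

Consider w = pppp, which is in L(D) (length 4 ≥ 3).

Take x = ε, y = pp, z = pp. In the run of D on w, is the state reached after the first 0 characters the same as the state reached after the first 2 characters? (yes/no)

no

State sequence: q0 -p-> q2 -p-> q2

After x (step 0): q0. After xy (step 2): q2.
They differ (q0 ≠ q2), so y is not a cycle from the state after x; this split is not the one the pumping-lemma construction produces, and pumping y need not keep the string in L(D).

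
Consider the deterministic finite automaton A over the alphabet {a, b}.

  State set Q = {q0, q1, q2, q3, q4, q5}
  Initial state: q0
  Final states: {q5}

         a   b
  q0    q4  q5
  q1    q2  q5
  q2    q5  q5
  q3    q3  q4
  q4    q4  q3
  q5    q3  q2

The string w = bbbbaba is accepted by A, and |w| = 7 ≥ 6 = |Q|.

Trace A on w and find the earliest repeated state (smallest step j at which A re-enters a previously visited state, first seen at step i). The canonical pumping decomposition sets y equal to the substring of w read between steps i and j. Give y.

State sequence: q0 -b-> q5 -b-> q2 -b-> q5 -b-> q2 -a-> q5 -b-> q2 -a-> q5
First repeat at step 3: q5 was already visited.

So i = 1, j = 3, giving x = w[0:1] = b, y = w[1:3] = bb, z = w[3:7] = baba.
Check: |xy| = 3 ≤ 6 and |y| = 2 ≥ 1. Reading y takes A from q5 back to q5, so every xyⁱz is accepted.

bb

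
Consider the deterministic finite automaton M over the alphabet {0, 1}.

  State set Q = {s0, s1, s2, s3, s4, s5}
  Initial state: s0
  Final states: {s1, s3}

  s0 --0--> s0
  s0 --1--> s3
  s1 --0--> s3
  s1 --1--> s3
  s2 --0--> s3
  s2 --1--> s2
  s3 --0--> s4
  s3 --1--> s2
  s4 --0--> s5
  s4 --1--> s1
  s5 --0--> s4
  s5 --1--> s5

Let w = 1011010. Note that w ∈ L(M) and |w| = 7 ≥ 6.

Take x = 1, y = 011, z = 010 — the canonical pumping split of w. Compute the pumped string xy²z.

1011011010

xy^2z = 1·011·011·010 = 1011011010.
Reading y = 011 takes M from s3 back to s3, so after x·y·y the machine is still in s3, and z then leads to the accepting state s3. Hence 1011011010 ∈ L(M).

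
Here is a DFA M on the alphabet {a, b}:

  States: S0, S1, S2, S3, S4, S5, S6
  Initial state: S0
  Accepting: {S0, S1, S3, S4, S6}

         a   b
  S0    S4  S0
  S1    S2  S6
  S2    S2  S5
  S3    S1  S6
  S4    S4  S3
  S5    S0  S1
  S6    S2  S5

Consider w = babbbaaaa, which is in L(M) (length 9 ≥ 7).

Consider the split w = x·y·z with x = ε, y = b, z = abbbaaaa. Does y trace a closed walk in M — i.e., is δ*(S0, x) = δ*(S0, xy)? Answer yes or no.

Run of M on the first 1 characters of w = b:
  step 0: S0  (start)
  step 1: S0  (read b: S0→S0)

After x (step 0): S0. After xy (step 1): S0.
They match, so y = b drives M around a cycle from S0 back to itself; pumping y any number of times keeps M in S0 before reading z, and xyⁱz ∈ L(M) for every i ≥ 0.

yes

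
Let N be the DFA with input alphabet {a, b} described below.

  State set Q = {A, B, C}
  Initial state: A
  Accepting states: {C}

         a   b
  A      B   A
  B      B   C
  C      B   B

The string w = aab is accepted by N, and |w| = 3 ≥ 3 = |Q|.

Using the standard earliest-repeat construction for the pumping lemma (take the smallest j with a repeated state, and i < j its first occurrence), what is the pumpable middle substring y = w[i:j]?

State sequence: A -a-> B -a-> B -b-> C
First repeat at step 2: B was already visited.

So i = 1, j = 2, giving x = w[0:1] = a, y = w[1:2] = a, z = w[2:3] = b.
Check: |xy| = 2 ≤ 3 and |y| = 1 ≥ 1. Reading y takes N from B back to B, so every xyⁱz is accepted.
Pumping length from the standard proof: p = 3 (the number of states). The repeated state found above gives |xy| = j ≤ 3 and |y| = j − i ≥ 1.

a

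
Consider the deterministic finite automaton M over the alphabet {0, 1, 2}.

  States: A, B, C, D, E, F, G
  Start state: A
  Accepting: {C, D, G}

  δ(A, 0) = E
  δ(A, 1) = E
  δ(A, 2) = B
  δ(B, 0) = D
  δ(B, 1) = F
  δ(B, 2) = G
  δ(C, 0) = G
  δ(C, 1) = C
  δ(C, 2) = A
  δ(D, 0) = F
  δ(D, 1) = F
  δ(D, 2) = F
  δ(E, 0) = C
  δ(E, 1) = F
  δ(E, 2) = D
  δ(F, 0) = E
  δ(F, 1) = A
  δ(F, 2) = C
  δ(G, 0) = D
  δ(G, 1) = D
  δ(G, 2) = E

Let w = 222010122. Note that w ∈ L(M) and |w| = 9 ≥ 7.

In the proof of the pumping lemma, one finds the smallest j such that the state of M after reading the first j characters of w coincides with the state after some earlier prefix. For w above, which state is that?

C

State sequence: A -2-> B -2-> G -2-> E -0-> C -1-> C -0-> G -1-> D -2-> F -2-> C
First repeat at step 5: C was already visited.

The earliest repeat is at step j = 5: M is in C, which it already visited at step i = 4.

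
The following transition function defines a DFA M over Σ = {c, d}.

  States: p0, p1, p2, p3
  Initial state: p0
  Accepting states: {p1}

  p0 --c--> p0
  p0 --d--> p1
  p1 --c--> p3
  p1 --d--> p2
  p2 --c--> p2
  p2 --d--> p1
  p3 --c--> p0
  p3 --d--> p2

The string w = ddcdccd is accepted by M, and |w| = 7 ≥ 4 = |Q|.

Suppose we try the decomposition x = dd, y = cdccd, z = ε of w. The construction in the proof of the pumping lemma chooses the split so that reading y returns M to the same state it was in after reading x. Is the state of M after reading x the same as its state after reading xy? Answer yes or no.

Run of M on the first 7 characters of w = d d c d c c d:
  step 0: p0  (start)
  step 1: p1  (read d: p0→p1)
  step 2: p2  (read d: p1→p2)
  step 3: p2  (read c: p2→p2)
  step 4: p1  (read d: p2→p1)
  step 5: p3  (read c: p1→p3)
  step 6: p0  (read c: p3→p0)
  step 7: p1  (read d: p0→p1)

After x (step 2): p2. After xy (step 7): p1.
They differ (p2 ≠ p1), so y is not a cycle from the state after x; this split is not the one the pumping-lemma construction produces, and pumping y need not keep the string in L(M).

no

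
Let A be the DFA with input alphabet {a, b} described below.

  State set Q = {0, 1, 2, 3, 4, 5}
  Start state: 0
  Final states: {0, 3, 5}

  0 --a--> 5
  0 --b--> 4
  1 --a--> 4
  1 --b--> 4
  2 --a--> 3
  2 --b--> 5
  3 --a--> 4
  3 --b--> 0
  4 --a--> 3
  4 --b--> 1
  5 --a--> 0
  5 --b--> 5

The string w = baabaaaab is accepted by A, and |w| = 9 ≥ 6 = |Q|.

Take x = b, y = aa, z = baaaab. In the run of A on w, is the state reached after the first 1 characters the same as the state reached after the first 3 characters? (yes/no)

yes

Run of A on the first 3 characters of w = b a a:
  step 0: 0  (start)
  step 1: 4  (read b: 0→4)
  step 2: 3  (read a: 4→3)
  step 3: 4  (read a: 3→4)

After x (step 1): 4. After xy (step 3): 4.
They match, so y = aa drives A around a cycle from 4 back to itself; pumping y any number of times keeps A in 4 before reading z, and xyⁱz ∈ L(A) for every i ≥ 0.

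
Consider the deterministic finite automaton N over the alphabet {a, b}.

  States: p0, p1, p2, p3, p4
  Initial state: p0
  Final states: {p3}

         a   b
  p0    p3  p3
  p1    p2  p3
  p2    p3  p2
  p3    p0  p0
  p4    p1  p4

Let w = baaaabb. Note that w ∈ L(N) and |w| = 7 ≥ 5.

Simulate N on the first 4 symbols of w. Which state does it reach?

p0

Run of N on the first 4 characters of w = b a a a:
  step 0: p0  (start)
  step 1: p3  (read b: p0→p3)
  step 2: p0  (read a: p3→p0)
  step 3: p3  (read a: p0→p3)
  step 4: p0  (read a: p3→p0)

After reading 4 characters, N is in state p0.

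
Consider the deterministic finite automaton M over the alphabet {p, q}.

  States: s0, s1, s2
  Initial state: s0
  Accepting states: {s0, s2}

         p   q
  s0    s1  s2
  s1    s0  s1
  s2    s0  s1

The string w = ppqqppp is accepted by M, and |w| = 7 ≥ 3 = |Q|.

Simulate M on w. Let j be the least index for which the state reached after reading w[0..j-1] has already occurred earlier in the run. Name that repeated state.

s0

Run of M on w = p p q q p p p:
  step 0: s0  (start)
  step 1: s1  (read p: s0→s1)
  step 2: s0  (read p: s1→s0)   ← first repeat (s0 seen earlier)
  step 3: s2  (read q: s0→s2)
  step 4: s1  (read q: s2→s1)
  step 5: s0  (read p: s1→s0)
  step 6: s1  (read p: s0→s1)
  step 7: s0  (read p: s1→s0)

The earliest repeat is at step j = 2: M is in s0, which it already visited at step i = 0.
The DFA has 3 states, so the proof of the pumping lemma guarantees a repeated state among the first 3+1 visited; the segment between the two visits is the pumpable y.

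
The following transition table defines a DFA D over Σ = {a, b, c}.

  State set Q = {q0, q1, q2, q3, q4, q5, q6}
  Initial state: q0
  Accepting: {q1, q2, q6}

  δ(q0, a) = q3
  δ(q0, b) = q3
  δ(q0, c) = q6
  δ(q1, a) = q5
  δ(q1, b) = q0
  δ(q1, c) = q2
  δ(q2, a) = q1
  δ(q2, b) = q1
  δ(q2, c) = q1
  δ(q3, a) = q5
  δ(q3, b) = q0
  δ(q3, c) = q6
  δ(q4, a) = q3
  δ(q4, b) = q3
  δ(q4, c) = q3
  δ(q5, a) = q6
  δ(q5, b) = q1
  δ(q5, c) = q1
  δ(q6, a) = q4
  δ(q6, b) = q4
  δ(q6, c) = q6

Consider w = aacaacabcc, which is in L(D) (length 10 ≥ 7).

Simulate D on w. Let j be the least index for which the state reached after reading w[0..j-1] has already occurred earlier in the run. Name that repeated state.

q5

State sequence: q0 -a-> q3 -a-> q5 -c-> q1 -a-> q5 -a-> q6 -c-> q6 -a-> q4 -b-> q3 -c-> q6 -c-> q6
First repeat at step 4: q5 was already visited.

The earliest repeat is at step j = 4: D is in q5, which it already visited at step i = 2.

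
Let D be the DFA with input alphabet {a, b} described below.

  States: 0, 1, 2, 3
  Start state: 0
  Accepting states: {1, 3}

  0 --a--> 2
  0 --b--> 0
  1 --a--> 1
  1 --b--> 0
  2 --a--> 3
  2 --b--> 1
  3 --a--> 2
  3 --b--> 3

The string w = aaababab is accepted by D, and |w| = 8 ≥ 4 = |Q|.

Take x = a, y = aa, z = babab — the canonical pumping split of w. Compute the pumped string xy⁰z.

xy⁰z = xz = a·babab = ababab.
Reading y = aa takes D from 2 back to 2, so after x the machine is still in 2, and z then leads to the accepting state 1. Hence ababab ∈ L(D).

ababab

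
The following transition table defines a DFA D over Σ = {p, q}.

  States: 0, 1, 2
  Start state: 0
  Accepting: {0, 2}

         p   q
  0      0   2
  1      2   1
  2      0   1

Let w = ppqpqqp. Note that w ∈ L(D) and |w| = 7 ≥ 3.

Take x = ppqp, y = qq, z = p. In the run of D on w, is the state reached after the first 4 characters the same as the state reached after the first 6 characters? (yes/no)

no

State sequence: 0 -p-> 0 -p-> 0 -q-> 2 -p-> 0 -q-> 2 -q-> 1

After x (step 4): 0. After xy (step 6): 1.
They differ (0 ≠ 1), so y is not a cycle from the state after x; this split is not the one the pumping-lemma construction produces, and pumping y need not keep the string in L(D).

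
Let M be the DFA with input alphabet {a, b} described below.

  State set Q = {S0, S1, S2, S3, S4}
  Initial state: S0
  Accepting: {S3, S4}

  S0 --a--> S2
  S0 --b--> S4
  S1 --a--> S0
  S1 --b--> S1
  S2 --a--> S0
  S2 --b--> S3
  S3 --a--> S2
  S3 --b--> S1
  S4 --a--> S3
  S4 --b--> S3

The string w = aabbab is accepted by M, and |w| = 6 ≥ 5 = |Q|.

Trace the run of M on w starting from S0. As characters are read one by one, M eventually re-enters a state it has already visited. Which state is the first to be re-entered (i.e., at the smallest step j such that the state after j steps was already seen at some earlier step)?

Run of M on w = a a b b a b:
  step 0: S0  (start)
  step 1: S2  (read a: S0→S2)
  step 2: S0  (read a: S2→S0)   ← first repeat (S0 seen earlier)
  step 3: S4  (read b: S0→S4)
  step 4: S3  (read b: S4→S3)
  step 5: S2  (read a: S3→S2)
  step 6: S3  (read b: S2→S3)

The earliest repeat is at step j = 2: M is in S0, which it already visited at step i = 0.
Since M has 5 states, any run of length ≥ 5 visits 5+1 states, so by pigeonhole some state repeats within the first 5 steps — that repeat gives the pumpable loop.

S0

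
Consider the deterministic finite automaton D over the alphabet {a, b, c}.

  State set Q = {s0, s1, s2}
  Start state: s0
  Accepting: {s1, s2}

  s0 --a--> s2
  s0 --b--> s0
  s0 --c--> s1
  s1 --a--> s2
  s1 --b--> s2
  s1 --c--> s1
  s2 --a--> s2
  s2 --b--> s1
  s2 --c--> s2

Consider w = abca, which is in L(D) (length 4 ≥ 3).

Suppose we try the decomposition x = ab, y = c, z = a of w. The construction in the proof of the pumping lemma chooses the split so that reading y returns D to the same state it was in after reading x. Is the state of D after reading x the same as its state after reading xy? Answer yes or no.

yes

State sequence: s0 -a-> s2 -b-> s1 -c-> s1

After x (step 2): s1. After xy (step 3): s1.
They match, so y = c drives D around a cycle from s1 back to itself; pumping y any number of times keeps D in s1 before reading z, and xyⁱz ∈ L(D) for every i ≥ 0.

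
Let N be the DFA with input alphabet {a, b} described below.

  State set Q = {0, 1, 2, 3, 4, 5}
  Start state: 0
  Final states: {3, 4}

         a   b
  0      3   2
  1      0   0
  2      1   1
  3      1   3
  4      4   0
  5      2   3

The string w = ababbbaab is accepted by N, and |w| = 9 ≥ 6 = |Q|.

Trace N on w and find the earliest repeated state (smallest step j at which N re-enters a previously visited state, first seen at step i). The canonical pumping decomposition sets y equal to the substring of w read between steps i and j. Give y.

b

Run of N on w = a b a b b b a a b:
  step 0: 0  (start)
  step 1: 3  (read a: 0→3)
  step 2: 3  (read b: 3→3)   ← first repeat (3 seen earlier)
  step 3: 1  (read a: 3→1)
  step 4: 0  (read b: 1→0)
  step 5: 2  (read b: 0→2)
  step 6: 1  (read b: 2→1)
  step 7: 0  (read a: 1→0)
  step 8: 3  (read a: 0→3)
  step 9: 3  (read b: 3→3)

So i = 1, j = 2, giving x = w[0:1] = a, y = w[1:2] = b, z = w[2:9] = abbbaab.
Check: |xy| = 2 ≤ 6 and |y| = 1 ≥ 1. Reading y takes N from 3 back to 3, so every xyⁱz is accepted.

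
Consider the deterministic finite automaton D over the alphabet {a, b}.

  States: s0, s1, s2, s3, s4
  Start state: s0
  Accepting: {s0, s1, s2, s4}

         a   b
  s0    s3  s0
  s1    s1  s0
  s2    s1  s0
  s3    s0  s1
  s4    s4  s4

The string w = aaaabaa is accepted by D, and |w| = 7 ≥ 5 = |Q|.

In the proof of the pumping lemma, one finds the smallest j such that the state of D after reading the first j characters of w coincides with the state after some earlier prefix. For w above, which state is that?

Run of D on w = a a a a b a a:
  step 0: s0  (start)
  step 1: s3  (read a: s0→s3)
  step 2: s0  (read a: s3→s0)   ← first repeat (s0 seen earlier)
  step 3: s3  (read a: s0→s3)
  step 4: s0  (read a: s3→s0)
  step 5: s0  (read b: s0→s0)
  step 6: s3  (read a: s0→s3)
  step 7: s0  (read a: s3→s0)

The earliest repeat is at step j = 2: D is in s0, which it already visited at step i = 0.
Since D has 5 states, any run of length ≥ 5 visits 5+1 states, so by pigeonhole some state repeats within the first 5 steps — that repeat gives the pumpable loop.

s0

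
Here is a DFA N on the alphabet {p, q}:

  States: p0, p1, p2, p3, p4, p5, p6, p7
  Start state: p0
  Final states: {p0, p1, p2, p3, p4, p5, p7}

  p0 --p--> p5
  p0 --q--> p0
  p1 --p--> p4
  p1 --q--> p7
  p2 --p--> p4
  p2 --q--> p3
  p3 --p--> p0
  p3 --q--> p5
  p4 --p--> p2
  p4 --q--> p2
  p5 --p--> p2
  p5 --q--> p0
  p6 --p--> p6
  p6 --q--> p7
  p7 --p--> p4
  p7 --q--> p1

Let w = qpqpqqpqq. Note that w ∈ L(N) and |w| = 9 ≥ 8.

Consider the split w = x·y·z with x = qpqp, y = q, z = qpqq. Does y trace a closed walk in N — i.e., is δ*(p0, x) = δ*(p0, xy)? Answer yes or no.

no

Run of N on the first 5 characters of w = q p q p q:
  step 0: p0  (start)
  step 1: p0  (read q: p0→p0)
  step 2: p5  (read p: p0→p5)
  step 3: p0  (read q: p5→p0)
  step 4: p5  (read p: p0→p5)
  step 5: p0  (read q: p5→p0)

After x (step 4): p5. After xy (step 5): p0.
They differ (p5 ≠ p0), so y is not a cycle from the state after x; this split is not the one the pumping-lemma construction produces, and pumping y need not keep the string in L(N).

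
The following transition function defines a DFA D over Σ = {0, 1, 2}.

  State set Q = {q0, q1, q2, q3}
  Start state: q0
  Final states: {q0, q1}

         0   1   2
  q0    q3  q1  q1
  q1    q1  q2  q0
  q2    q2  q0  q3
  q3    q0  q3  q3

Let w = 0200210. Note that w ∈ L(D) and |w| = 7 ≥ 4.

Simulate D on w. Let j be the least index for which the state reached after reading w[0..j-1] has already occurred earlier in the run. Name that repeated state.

State sequence: q0 -0-> q3 -2-> q3 -0-> q0 -0-> q3 -2-> q3 -1-> q3 -0-> q0
First repeat at step 2: q3 was already visited.

The earliest repeat is at step j = 2: D is in q3, which it already visited at step i = 1.

q3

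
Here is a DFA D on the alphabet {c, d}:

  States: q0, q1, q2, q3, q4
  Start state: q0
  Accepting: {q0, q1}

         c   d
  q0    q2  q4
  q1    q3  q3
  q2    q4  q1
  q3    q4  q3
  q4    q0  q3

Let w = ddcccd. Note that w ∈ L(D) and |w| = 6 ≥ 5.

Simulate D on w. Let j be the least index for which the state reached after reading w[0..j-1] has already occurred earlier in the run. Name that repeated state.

Run of D on w = d d c c c d:
  step 0: q0  (start)
  step 1: q4  (read d: q0→q4)
  step 2: q3  (read d: q4→q3)
  step 3: q4  (read c: q3→q4)   ← first repeat (q4 seen earlier)
  step 4: q0  (read c: q4→q0)
  step 5: q2  (read c: q0→q2)
  step 6: q1  (read d: q2→q1)

The earliest repeat is at step j = 3: D is in q4, which it already visited at step i = 1.
Pumping length from the standard proof: p = 5 (the number of states). The repeated state found above gives |xy| = j ≤ 5 and |y| = j − i ≥ 1.

q4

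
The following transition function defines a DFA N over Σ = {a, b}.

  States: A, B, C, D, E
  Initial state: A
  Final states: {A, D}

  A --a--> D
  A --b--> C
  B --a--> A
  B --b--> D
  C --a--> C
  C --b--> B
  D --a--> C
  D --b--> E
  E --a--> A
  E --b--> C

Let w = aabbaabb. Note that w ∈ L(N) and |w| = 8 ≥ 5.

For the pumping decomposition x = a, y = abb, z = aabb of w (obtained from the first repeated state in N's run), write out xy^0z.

xy⁰z = xz = a·aabb = aaabb.
Reading y = abb takes N from D back to D, so after x the machine is still in D, and z then leads to the accepting state D. Hence aaabb ∈ L(N).

aaabb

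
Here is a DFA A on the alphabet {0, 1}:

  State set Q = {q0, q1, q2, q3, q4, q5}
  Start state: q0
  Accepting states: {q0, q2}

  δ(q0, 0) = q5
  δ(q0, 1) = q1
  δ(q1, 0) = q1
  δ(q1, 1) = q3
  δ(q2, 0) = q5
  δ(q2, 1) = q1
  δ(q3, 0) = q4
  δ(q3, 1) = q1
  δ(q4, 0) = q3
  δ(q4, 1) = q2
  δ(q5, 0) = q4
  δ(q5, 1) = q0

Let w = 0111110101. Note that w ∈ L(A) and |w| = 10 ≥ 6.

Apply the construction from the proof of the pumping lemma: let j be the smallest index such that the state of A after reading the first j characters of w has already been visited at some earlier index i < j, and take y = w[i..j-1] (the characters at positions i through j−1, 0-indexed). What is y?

State sequence: q0 -0-> q5 -1-> q0 -1-> q1 -1-> q3 -1-> q1 -1-> q3 -0-> q4 -1-> q2 -0-> q5 -1-> q0
First repeat at step 2: q0 was already visited.

So i = 0, j = 2, giving x = w[0:0] = ε, y = w[0:2] = 01, z = w[2:10] = 11110101.
Check: |xy| = 2 ≤ 6 and |y| = 2 ≥ 1. Reading y takes A from q0 back to q0, so every xyⁱz is accepted.

01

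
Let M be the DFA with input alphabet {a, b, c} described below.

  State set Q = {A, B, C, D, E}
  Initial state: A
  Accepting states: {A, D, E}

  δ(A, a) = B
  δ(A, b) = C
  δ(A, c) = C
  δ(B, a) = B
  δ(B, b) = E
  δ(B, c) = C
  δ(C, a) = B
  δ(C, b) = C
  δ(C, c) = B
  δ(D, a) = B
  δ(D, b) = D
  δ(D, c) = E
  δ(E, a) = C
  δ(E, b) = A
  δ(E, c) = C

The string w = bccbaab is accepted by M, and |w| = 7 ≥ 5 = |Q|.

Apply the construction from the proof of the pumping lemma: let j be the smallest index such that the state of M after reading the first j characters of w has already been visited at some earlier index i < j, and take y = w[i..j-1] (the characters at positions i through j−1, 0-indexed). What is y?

cc

Run of M on w = b c c b a a b:
  step 0: A  (start)
  step 1: C  (read b: A→C)
  step 2: B  (read c: C→B)
  step 3: C  (read c: B→C)   ← first repeat (C seen earlier)
  step 4: C  (read b: C→C)
  step 5: B  (read a: C→B)
  step 6: B  (read a: B→B)
  step 7: E  (read b: B→E)

So i = 1, j = 3, giving x = w[0:1] = b, y = w[1:3] = cc, z = w[3:7] = baab.
Check: |xy| = 3 ≤ 5 and |y| = 2 ≥ 1. Reading y takes M from C back to C, so every xyⁱz is accepted.
Pumping length from the standard proof: p = 5 (the number of states). The repeated state found above gives |xy| = j ≤ 5 and |y| = j − i ≥ 1.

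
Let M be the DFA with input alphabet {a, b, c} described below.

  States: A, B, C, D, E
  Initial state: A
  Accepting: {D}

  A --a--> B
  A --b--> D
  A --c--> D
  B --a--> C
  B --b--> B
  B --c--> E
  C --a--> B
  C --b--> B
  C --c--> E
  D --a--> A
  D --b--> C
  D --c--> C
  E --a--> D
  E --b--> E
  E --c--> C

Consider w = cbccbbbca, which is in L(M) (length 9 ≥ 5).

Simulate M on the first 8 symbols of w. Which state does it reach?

E

State sequence: A -c-> D -b-> C -c-> E -c-> C -b-> B -b-> B -b-> B -c-> E

After reading 8 characters, M is in state E.
(This kind of state-tracing is the core of the pumping-lemma construction: with 5 states, pigeonhole forces a repeat within the first 5 steps.)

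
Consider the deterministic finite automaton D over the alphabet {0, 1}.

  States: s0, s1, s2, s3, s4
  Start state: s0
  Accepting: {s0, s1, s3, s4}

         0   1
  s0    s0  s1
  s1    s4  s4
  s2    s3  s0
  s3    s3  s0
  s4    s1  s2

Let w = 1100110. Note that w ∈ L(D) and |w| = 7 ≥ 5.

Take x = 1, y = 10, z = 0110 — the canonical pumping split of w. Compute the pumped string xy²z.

xy^2z = 1·10·10·0110 = 110100110.
Reading y = 10 takes D from s1 back to s1, so after x·y·y the machine is still in s1, and z then leads to the accepting state s0. Hence 110100110 ∈ L(D).

110100110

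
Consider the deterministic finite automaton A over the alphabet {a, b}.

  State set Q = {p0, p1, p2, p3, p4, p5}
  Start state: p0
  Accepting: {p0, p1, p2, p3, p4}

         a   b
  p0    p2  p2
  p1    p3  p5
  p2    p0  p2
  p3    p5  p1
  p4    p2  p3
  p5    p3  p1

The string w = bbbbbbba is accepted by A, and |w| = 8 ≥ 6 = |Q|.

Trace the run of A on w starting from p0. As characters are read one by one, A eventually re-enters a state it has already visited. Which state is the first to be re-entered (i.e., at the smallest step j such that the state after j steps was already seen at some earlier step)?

p2

State sequence: p0 -b-> p2 -b-> p2 -b-> p2 -b-> p2 -b-> p2 -b-> p2 -b-> p2 -a-> p0
First repeat at step 2: p2 was already visited.

The earliest repeat is at step j = 2: A is in p2, which it already visited at step i = 1.
The DFA has 6 states, so the proof of the pumping lemma guarantees a repeated state among the first 6+1 visited; the segment between the two visits is the pumpable y.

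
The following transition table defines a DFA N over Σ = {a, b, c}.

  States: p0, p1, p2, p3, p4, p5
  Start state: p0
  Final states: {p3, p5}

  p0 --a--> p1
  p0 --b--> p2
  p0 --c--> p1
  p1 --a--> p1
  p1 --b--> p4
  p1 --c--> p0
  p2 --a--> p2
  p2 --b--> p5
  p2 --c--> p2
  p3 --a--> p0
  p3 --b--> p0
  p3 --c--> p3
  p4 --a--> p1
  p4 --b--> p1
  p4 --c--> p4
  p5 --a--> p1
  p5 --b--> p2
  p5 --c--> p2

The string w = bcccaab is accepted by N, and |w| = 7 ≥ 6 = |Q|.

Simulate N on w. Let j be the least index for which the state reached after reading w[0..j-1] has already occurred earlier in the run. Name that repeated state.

p2

State sequence: p0 -b-> p2 -c-> p2 -c-> p2 -c-> p2 -a-> p2 -a-> p2 -b-> p5
First repeat at step 2: p2 was already visited.

The earliest repeat is at step j = 2: N is in p2, which it already visited at step i = 1.
The DFA has 6 states, so the proof of the pumping lemma guarantees a repeated state among the first 6+1 visited; the segment between the two visits is the pumpable y.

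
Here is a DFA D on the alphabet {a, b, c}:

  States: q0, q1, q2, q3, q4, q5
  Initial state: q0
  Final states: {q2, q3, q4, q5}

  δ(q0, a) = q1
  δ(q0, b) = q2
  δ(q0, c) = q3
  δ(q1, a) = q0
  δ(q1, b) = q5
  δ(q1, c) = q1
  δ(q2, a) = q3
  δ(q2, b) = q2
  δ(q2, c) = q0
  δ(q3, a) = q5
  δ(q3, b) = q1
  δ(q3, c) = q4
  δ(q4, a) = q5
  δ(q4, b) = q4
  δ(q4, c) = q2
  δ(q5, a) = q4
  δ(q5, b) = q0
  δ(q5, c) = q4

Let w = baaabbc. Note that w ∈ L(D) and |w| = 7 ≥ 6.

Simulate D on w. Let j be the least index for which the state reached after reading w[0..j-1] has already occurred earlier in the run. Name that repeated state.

q4

Run of D on w = b a a a b b c:
  step 0: q0  (start)
  step 1: q2  (read b: q0→q2)
  step 2: q3  (read a: q2→q3)
  step 3: q5  (read a: q3→q5)
  step 4: q4  (read a: q5→q4)
  step 5: q4  (read b: q4→q4)   ← first repeat (q4 seen earlier)
  step 6: q4  (read b: q4→q4)
  step 7: q2  (read c: q4→q2)

The earliest repeat is at step j = 5: D is in q4, which it already visited at step i = 4.
Since D has 6 states, any run of length ≥ 6 visits 6+1 states, so by pigeonhole some state repeats within the first 6 steps — that repeat gives the pumpable loop.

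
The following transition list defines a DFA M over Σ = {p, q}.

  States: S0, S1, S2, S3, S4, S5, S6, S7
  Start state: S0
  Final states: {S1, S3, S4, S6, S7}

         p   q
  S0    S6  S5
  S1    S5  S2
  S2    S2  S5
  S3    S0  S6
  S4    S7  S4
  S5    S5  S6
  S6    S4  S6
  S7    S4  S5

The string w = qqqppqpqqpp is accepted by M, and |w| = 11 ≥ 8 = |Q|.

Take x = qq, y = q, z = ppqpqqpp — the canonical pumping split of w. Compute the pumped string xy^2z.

xy^2z = qq·q·q·ppqpqqpp = qqqqppqpqqpp.
Reading y = q takes M from S6 back to S6, so after x·y·y the machine is still in S6, and z then leads to the accepting state S7. Hence qqqqppqpqqpp ∈ L(M).

qqqqppqpqqpp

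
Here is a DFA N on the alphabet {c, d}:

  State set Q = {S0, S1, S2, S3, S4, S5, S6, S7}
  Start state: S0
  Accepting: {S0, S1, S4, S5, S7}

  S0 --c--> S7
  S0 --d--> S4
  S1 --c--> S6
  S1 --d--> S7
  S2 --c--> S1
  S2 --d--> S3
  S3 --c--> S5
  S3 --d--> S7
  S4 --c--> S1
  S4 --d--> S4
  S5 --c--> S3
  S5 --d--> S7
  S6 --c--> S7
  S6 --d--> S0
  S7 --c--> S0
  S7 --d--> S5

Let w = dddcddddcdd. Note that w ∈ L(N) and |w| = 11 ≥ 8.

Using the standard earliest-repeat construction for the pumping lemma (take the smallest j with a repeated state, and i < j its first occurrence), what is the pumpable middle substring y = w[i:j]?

d

State sequence: S0 -d-> S4 -d-> S4 -d-> S4 -c-> S1 -d-> S7 -d-> S5 -d-> S7 -d-> S5 -c-> S3 -d-> S7 -d-> S5
First repeat at step 2: S4 was already visited.

So i = 1, j = 2, giving x = w[0:1] = d, y = w[1:2] = d, z = w[2:11] = dcddddcdd.
Check: |xy| = 2 ≤ 8 and |y| = 1 ≥ 1. Reading y takes N from S4 back to S4, so every xyⁱz is accepted.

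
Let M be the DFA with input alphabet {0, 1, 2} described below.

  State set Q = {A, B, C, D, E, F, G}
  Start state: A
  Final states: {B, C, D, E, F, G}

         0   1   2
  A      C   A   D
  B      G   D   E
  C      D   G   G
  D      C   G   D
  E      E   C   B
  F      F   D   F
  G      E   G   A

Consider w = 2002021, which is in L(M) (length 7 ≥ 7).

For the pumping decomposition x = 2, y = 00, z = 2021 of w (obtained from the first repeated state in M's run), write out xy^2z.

xy^2z = 2·00·00·2021 = 200002021.
Reading y = 00 takes M from D back to D, so after x·y·y the machine is still in D, and z then leads to the accepting state G. Hence 200002021 ∈ L(M).

200002021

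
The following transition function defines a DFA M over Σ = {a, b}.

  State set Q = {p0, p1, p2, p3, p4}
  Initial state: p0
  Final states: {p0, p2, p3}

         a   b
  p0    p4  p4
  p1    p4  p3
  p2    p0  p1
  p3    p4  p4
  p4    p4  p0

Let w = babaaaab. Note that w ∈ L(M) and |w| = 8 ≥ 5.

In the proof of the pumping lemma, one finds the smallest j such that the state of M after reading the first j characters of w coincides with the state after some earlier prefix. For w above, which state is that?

p4

State sequence: p0 -b-> p4 -a-> p4 -b-> p0 -a-> p4 -a-> p4 -a-> p4 -a-> p4 -b-> p0
First repeat at step 2: p4 was already visited.

The earliest repeat is at step j = 2: M is in p4, which it already visited at step i = 1.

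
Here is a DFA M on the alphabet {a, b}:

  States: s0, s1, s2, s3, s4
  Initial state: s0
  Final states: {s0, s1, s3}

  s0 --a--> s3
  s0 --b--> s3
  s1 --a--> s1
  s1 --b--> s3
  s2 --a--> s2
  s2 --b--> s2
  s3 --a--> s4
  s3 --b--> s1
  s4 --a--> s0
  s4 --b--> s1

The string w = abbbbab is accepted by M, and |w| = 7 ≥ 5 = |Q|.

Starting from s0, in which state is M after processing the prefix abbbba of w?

State sequence: s0 -a-> s3 -b-> s1 -b-> s3 -b-> s1 -b-> s3 -a-> s4

After reading 6 characters, M is in state s4.
(This kind of state-tracing is the core of the pumping-lemma construction: with 5 states, pigeonhole forces a repeat within the first 5 steps.)

s4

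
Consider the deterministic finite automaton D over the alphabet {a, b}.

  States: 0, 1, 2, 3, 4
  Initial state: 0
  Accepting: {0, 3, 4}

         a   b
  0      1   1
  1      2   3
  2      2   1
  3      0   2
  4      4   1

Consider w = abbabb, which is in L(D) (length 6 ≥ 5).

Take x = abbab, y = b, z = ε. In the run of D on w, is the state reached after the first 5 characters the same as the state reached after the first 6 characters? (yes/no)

Run of D on the first 6 characters of w = a b b a b b:
  step 0: 0  (start)
  step 1: 1  (read a: 0→1)
  step 2: 3  (read b: 1→3)
  step 3: 2  (read b: 3→2)
  step 4: 2  (read a: 2→2)
  step 5: 1  (read b: 2→1)
  step 6: 3  (read b: 1→3)

After x (step 5): 1. After xy (step 6): 3.
They differ (1 ≠ 3), so y is not a cycle from the state after x; this split is not the one the pumping-lemma construction produces, and pumping y need not keep the string in L(D).

no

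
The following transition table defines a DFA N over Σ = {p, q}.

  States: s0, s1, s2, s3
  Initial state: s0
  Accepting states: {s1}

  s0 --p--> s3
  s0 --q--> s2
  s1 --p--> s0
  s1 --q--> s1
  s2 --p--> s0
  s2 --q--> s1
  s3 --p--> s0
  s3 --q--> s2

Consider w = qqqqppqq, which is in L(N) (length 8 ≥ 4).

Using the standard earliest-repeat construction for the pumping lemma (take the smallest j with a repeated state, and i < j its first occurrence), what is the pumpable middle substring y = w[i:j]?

State sequence: s0 -q-> s2 -q-> s1 -q-> s1 -q-> s1 -p-> s0 -p-> s3 -q-> s2 -q-> s1
First repeat at step 3: s1 was already visited.

So i = 2, j = 3, giving x = w[0:2] = qq, y = w[2:3] = q, z = w[3:8] = qppqq.
Check: |xy| = 3 ≤ 4 and |y| = 1 ≥ 1. Reading y takes N from s1 back to s1, so every xyⁱz is accepted.
Pumping length from the standard proof: p = 4 (the number of states). The repeated state found above gives |xy| = j ≤ 4 and |y| = j − i ≥ 1.

q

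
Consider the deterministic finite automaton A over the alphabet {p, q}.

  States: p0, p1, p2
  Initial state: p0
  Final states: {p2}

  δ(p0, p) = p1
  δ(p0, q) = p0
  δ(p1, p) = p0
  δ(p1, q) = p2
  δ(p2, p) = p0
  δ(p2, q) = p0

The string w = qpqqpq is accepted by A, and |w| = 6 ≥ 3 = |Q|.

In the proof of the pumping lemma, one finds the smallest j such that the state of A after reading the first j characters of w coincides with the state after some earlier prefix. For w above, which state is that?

p0

Run of A on w = q p q q p q:
  step 0: p0  (start)
  step 1: p0  (read q: p0→p0)   ← first repeat (p0 seen earlier)
  step 2: p1  (read p: p0→p1)
  step 3: p2  (read q: p1→p2)
  step 4: p0  (read q: p2→p0)
  step 5: p1  (read p: p0→p1)
  step 6: p2  (read q: p1→p2)

The earliest repeat is at step j = 1: A is in p0, which it already visited at step i = 0.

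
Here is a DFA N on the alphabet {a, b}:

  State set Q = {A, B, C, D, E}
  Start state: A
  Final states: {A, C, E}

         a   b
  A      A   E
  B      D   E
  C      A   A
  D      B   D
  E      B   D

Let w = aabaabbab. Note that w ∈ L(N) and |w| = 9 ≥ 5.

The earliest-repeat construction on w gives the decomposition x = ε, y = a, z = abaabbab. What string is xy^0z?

abaabbab

xy⁰z = xz = ε·abaabbab = abaabbab.
Reading y = a takes N from A back to A, so after x the machine is still in A, and z then leads to the accepting state E. Hence abaabbab ∈ L(N).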